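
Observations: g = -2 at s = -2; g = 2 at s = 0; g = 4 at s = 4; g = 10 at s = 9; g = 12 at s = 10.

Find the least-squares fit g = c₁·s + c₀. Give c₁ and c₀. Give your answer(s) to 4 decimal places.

c₁ = 1.0709, c₀ = 0.7021

Sums needed: Σs·s = 201, Σs = 21, Σ1 = 5.
Right-hand side: Σs·g = 230, Σg = 26.
MᵀM·[c₁, c₀]ᵀ = Mᵀg becomes [[201, 21]; [21, 5]]·[c₁, c₀]ᵀ = [230, 26]ᵀ.
Eliminating c₀: 5·(row 1) − 21·(row 2) gives 564·c₁ = 5·230 − 21·26 = 604, so c₁ = 151/141.
Then c₀ = (26 − 21·(151/141))/5 = 33/47.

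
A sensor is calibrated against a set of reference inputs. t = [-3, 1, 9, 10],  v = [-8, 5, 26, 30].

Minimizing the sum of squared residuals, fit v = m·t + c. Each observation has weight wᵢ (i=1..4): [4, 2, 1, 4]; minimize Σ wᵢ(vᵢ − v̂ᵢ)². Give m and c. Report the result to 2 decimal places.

Compute the Gram sums: Σwᵢ·t·t = 519, Σwᵢ·t = 39, Σwᵢ·1 = 11.
Right-hand side: Σwᵢ·t·v = 1540, Σwᵢ·v = 124.
Normal equations: [[519, 39]; [39, 11]]·[m, c]ᵀ = [1540, 124]ᵀ.
det = 519·11 − 39² = 4188.
m = (1540·11 − 39·124)/4188 = 3026/1047; c = (519·124 − 39·1540)/4188 = 358/349.

m = 2.89, c = 1.03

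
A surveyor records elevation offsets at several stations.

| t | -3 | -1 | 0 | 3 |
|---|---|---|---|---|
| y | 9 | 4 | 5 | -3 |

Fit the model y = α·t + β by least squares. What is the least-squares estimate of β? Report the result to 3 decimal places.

Compute the Gram sums: Σt·t = 19, Σt = -1, Σ1 = 4.
And Σt·y = -40, Σy = 15.
MᵀM·[α, β]ᵀ = Mᵀy becomes [[19, -1]; [-1, 4]]·[α, β]ᵀ = [-40, 15]ᵀ.
Δ = 19·4 − (-1)² = 75.
α = ((-40)·4 − (-1)·15)/75 = -29/15; β = (19·15 − (-1)·(-40))/75 = 49/15.

β = 3.267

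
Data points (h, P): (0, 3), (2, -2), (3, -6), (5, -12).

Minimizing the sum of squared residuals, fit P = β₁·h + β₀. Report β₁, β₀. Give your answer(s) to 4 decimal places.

Setting ∂/∂β₁ … = 0 gives: 38·β₁ + 10·β₀ = -82;  10·β₁ + 4·β₀ = -17.
Δ = 38·4 − 10² = 52.
β₁ = ((-82)·4 − 10·(-17))/52 = -79/26; β₀ = (38·(-17) − 10·(-82))/52 = 87/26.

β₁ = -3.0385, β₀ = 3.3462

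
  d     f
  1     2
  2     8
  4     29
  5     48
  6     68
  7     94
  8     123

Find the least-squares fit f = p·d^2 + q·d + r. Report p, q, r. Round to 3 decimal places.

p = 2.012, q = -0.847, r = 1.083

Setting ∂/∂p … = 0 gives: 8691·p + 1269·q + 195·r = 16624;  1269·p + 195·q + 33·r = 2424;  195·p + 33·q + 7·r = 372.
(Σd^2·d^2 = 8691, Σd^2·d = 1269, Σd^2 = 195, Σd·d = 195, Σd = 33, Σ1 = 7, Σd^2·f = 16624, Σd·f = 2424, Σf = 372.)
Inverting the 3×3 Gram matrix, [p, q, r]ᵀ = [1817/903, -255/301, 326/301]ᵀ.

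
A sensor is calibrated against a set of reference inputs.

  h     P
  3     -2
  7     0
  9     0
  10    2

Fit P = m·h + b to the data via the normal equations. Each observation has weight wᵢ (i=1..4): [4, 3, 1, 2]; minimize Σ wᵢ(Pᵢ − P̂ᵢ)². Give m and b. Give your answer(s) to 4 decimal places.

Sums needed: Σwᵢ·h·h = 464, Σwᵢ·h = 62, Σwᵢ·1 = 10.
And Σwᵢ·h·P = 16, Σwᵢ·P = -4.
XᵀWX·[m, b]ᵀ = XᵀWP becomes [[464, 62]; [62, 10]]·[m, b]ᵀ = [16, -4]ᵀ.
Δ = 464·10 − 62² = 796.
m = (16·10 − 62·(-4))/796 = 102/199; b = (464·(-4) − 62·16)/796 = -712/199.

m = 0.5126, b = -3.5779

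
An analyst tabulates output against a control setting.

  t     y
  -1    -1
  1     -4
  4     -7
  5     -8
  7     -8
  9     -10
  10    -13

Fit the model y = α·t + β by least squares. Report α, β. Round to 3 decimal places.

α = -0.939, β = -2.592

Normal-equation sums: Σt·t = 273, Σt = 35, Σ1 = 7.
Moment sums: Σt·y = -347, Σy = -51.
So AᵀA·[α, β]ᵀ = Aᵀy: [[273, 35]; [35, 7]]·[α, β]ᵀ = [-347, -51]ᵀ.
Eliminating β: 7·(row 1) − 35·(row 2) gives 686·α = 7·(-347) − 35·(-51) = -644, so α = -46/49.
Then β = ((-51) − 35·(-46/49))/7 = -127/49.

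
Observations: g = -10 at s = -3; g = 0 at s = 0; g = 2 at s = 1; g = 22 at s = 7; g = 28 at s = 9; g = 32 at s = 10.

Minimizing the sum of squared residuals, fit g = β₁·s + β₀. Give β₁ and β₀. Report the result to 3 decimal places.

β₁ = 3.208, β₀ = -0.500

Sums needed: Σs·s = 240, Σs = 24, Σ1 = 6.
For Xᵀg: Σs·g = 758, Σg = 74.
XᵀX·[β₁, β₀]ᵀ = Xᵀg becomes [[240, 24]; [24, 6]]·[β₁, β₀]ᵀ = [758, 74]ᵀ.
Determinant 240·6 − 24² = 864.
β₁ = (758·6 − 24·74)/864 = 77/24; β₀ = (240·74 − 24·758)/864 = -1/2.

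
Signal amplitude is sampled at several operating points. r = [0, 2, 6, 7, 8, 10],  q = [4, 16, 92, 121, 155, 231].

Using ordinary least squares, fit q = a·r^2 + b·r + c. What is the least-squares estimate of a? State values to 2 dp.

Normal-equation sums: Σr^2·r^2 = 17809, Σr^2·r = 2079, Σr^2 = 253, Σr·r = 253, Σr = 33, Σ1 = 6.
Right-hand side: Σr^2·q = 42325, Σr·q = 4981, Σq = 619.
Normal equations: [[17809, 2079, 253]; [2079, 253, 33]; [253, 33, 6]]·[a, b, c]ᵀ = [42325, 4981, 619]ᵀ.
Solving the 3×3 system (Gaussian elimination) gives a = 20771/10340, b = 5653/2068, c = 1611/470.

a = 2.01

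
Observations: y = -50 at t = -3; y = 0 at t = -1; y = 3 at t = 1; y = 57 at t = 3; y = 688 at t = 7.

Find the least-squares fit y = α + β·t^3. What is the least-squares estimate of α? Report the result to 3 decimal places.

α = 2.519

Sums needed: Σ1 = 5, Σt^3 = 343, Σt^3·t^3 = 119109.
Right-hand side: Σy = 698, Σt^3·y = 238876.
Eliminating β: 119109·(row 1) − 343·(row 2) gives 477896·α = 119109·698 − 343·238876 = 1203614, so α = 601807/238948.
Then β = (238876 − 343·(601807/238948))/119109 = 477483/238948.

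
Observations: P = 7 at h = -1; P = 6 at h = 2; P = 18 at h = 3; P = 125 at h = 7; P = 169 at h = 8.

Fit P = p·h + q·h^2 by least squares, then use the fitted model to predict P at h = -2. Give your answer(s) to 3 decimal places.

Compute the Gram sums: Σh·h = 127, Σh·h^2 = 889, Σh^2·h^2 = 6595.
Right-hand side: Σh·P = 2286, Σh^2·P = 17134.
det = 127·6595 − 889² = 47244.
p = (2286·6595 − 889·17134)/47244 = -307/93; q = (127·17134 − 889·2286)/47244 = 283/93.
At h = -2: P̂ = (-307/93)·(-2) + (283/93)·(4) = 582/31.

P̂ = 18.774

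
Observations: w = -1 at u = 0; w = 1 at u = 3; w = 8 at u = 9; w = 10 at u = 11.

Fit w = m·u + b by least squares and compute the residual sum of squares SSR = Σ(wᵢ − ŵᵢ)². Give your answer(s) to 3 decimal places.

From the data, Σu·u = 211, Σu = 23, Σ1 = 4.
Moment sums: Σu·w = 185, Σw = 18.
MᵀM·[m, b]ᵀ = Mᵀw becomes [[211, 23]; [23, 4]]·[m, b]ᵀ = [185, 18]ᵀ.
Δ = 211·4 − 23² = 315.
m = (185·4 − 23·18)/315 = 326/315; b = (211·18 − 23·185)/315 = -457/315.
Residuals: 142/315, -206/315, 43/315, 1/15; SSR = 206/315.

SSR = 0.654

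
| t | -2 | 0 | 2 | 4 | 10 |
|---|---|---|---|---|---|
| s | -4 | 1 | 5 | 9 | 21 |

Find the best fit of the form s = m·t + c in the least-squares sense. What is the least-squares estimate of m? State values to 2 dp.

m = 2.06

Compute the Gram sums: Σt·t = 124, Σt = 14, Σ1 = 5.
Moment sums: Σt·s = 264, Σs = 32.
Normal equations: [[124, 14]; [14, 5]]·[m, c]ᵀ = [264, 32]ᵀ.
Eliminating c: 5·(row 1) − 14·(row 2) gives 424·m = 5·264 − 14·32 = 872, so m = 109/53.
Then c = (32 − 14·(109/53))/5 = 34/53.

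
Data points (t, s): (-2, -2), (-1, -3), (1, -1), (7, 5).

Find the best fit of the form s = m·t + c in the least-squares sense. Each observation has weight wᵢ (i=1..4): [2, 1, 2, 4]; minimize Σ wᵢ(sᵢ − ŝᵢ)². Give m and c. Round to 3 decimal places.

m = 0.861, c = -1.170

Entries of XᵀWX: Σwᵢ·t·t = 207, Σwᵢ·t = 25, Σwᵢ·1 = 9.
For XᵀWs: Σwᵢ·t·s = 149, Σwᵢ·s = 11.
So XᵀWX·[m, c]ᵀ = XᵀWs: [[207, 25]; [25, 9]]·[m, c]ᵀ = [149, 11]ᵀ.
Δ = 207·9 − 25² = 1238.
m = (149·9 − 25·11)/1238 = 533/619; c = (207·11 − 25·149)/1238 = -724/619.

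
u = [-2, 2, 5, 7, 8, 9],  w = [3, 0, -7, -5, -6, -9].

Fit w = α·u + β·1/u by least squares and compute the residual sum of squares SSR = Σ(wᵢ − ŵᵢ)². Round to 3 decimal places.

SSR = 14.861

Normal-equation sums: Σu·u = 227, Σu·1/u = 6, Σ1/u·1/u = 3736441/6350400.
For Aᵀw: Σu·w = -205, Σ1/u·w = -751/140.
Δ = 227·(3736441/6350400) − 6² = 619557707/6350400.
α = ((-205)·(3736441/6350400) − 6·(-751/140))/(619557707/6350400) = -561578245/619557707; β = (227·(-751/140) − 6·(-205))/(619557707/6350400) = 78155280/619557707.
Residuals: 774594271/619557707, 1084078850/619557707, -1544643780/619557707, 822094140/619557707, 765510308/619557707, -530499078/619557707; SSR = 9207248427/619557707.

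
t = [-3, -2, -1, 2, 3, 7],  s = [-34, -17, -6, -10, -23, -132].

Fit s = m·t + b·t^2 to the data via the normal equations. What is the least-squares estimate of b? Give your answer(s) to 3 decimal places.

b = -3.004

With design matrix X, XᵀX = [[76, 342]; [342, 2596]] and Xᵀs = [-871, -7095]ᵀ.
Eliminating b: 2596·(row 1) − 342·(row 2) gives 80332·m = 2596·(-871) − 342·(-7095) = 165374, so m = 82687/40166.
Then b = ((-7095) − 342·(82687/40166))/2596 = -6351/2114.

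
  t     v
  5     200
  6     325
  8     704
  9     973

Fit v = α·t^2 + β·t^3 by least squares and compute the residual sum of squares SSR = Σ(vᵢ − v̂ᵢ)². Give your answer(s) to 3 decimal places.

SSR = 0.905

The normal system XᵀX·[α, β]ᵀ = Xᵀv is [[12578, 102718]; [102718, 855866]]·[α, β]ᵀ = [140569, 1164965]ᵀ.
Determinant 12578·855866 − 102718² = 214095024.
α = (140569·855866 − 102718·1164965)/214095024 = 1629679/540644; β = (12578·1164965 − 102718·140569)/214095024 = 5943423/5947084.
Residuals: -418200/1486771, 917512/1486771, -894864/1486771, 428344/1486771; SSR = 1345856/1486771.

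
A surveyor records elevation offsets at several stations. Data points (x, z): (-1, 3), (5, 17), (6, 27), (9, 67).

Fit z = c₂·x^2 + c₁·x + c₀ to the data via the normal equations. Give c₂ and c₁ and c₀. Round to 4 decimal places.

Sums needed: Σx^2·x^2 = 8483, Σx^2·x = 1069, Σx^2 = 143, Σx·x = 143, Σx = 19, Σ1 = 4.
Right-hand side: Σx^2·z = 6827, Σx·z = 847, Σz = 114.
So AᵀA·[c₂, c₁, c₀]ᵀ = Aᵀz: [[8483, 1069, 143]; [1069, 143, 19]; [143, 19, 4]]·[c₂, c₁, c₀]ᵀ = [6827, 847, 114]ᵀ.
Row-reducing yields c₂ = 2897/2878, c₁ = -4737/2878, c₀ = 478/1439.

c₂ = 1.0066, c₁ = -1.6459, c₀ = 0.3322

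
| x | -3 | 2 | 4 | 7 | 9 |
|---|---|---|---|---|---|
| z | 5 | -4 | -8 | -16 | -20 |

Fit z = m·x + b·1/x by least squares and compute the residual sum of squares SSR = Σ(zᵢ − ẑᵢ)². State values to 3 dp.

SSR = 1.893

Compute the Gram sums: Σx·x = 159, Σx·1/x = 5, Σ1/x·1/x = 28981/63504.
Right-hand side: Σx·z = -347, Σ1/x·z = -641/63.
MᵀM·[m, b]ᵀ = Mᵀz becomes [[159, 5]; [5, 28981/63504]]·[m, b]ᵀ = [-347, -641/63]ᵀ.
Eliminating b: (28981/63504)·(row 1) − 5·(row 2) gives (1006793/21168)·m = (28981/63504)·(-347) − 5·(-641/63) = -6825767/63504, so m = -6825767/3020379.
Then b = ((-641/63) − 5·(-6825767/3020379))/(28981/63504) = 2481696/1006793.
Residuals: -964570/1006793, -2152526/3020379, 1278764/3020379, -1609279/3020379, 65697/1006793; SSR = 5718086/3020379.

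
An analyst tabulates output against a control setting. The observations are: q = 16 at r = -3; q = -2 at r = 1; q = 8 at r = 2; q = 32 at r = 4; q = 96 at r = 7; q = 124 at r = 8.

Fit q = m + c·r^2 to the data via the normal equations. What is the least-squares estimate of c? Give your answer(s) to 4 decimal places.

c = 1.9739

From the data, Σ1 = 6, Σr^2 = 143, Σr^2·r^2 = 6851.
For Mᵀq: Σq = 274, Σr^2·q = 13326.
Normal equations: [[6, 143]; [143, 6851]]·[m, c]ᵀ = [274, 13326]ᵀ.
Eliminating c: 6851·(row 1) − 143·(row 2) gives 20657·m = 6851·274 − 143·13326 = -28444, so m = -2188/1589.
Then c = (13326 − 143·(-2188/1589))/6851 = 40774/20657.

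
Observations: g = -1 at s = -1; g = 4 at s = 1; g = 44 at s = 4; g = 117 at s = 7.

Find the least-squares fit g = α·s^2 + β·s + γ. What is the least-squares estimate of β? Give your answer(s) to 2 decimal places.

β = 3.07

Setting ∂/∂α … = 0 gives: 2659·α + 407·β + 67·γ = 6440;  407·α + 67·β + 11·γ = 1000;  67·α + 11·β + 4·γ = 164.
Inverting the 3×3 Gram matrix, [α, β, γ]ᵀ = [746/381, 390/127, -92/381]ᵀ.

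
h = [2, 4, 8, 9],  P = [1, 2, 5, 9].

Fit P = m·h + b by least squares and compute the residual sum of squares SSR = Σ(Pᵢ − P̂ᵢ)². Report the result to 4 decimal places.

Compute the Gram sums: Σh·h = 165, Σh = 23, Σ1 = 4.
For AᵀP: Σh·P = 131, ΣP = 17.
So AᵀA·[m, b]ᵀ = AᵀP: [[165, 23]; [23, 4]]·[m, b]ᵀ = [131, 17]ᵀ.
Determinant 165·4 − 23² = 131.
m = (131·4 − 23·17)/131 = 133/131; b = (165·17 − 23·131)/131 = -208/131.
Residuals: 73/131, -62/131, -201/131, 190/131; SSR = 654/131.

SSR = 4.9924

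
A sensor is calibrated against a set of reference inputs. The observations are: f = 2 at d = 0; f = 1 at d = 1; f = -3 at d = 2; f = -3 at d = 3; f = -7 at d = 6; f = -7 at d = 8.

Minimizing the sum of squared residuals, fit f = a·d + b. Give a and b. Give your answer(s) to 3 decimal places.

a = -1.169, b = 1.063

Normal-equation sums: Σd·d = 114, Σd = 20, Σ1 = 6.
Right-hand side: Σd·f = -112, Σf = -17.
Determinant 114·6 − 20² = 284.
a = ((-112)·6 − 20·(-17))/284 = -83/71; b = (114·(-17) − 20·(-112))/284 = 151/142.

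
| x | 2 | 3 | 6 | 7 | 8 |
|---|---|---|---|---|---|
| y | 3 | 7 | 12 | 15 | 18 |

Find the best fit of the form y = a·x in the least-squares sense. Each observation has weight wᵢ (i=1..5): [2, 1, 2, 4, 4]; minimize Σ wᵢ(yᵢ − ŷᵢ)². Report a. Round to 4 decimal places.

a = 2.1682

Normal-equation sums: Σwᵢ·x·x = 541.
For AᵀWy: Σwᵢ·x·y = 1173.
Normal equations: [[541]]·[a]ᵀ = [1173]ᵀ.
Hence a = 1173 / 541 ≈ 2.16821.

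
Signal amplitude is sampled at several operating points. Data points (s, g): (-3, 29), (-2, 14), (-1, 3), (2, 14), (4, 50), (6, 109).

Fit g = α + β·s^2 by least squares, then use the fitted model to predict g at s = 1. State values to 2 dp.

From the data, Σ1 = 6, Σs^2 = 70, Σs^2·s^2 = 1666.
For Aᵀg: Σg = 219, Σs^2·g = 5100.
Normal equations: [[6, 70]; [70, 1666]]·[α, β]ᵀ = [219, 5100]ᵀ.
Determinant 6·1666 − 70² = 5096.
α = (219·1666 − 70·5100)/5096 = 561/364; β = (6·5100 − 70·219)/5096 = 7635/2548.
At s = 1: ĝ = (561/364)·(1) + (7635/2548)·(1) = 5781/1274.

ĝ = 4.54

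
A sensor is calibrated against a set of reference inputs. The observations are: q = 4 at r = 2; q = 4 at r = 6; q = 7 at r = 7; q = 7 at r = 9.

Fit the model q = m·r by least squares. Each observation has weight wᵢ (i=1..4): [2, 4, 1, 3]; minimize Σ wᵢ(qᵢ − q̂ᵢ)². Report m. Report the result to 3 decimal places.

From the data, Σwᵢ·r·r = 444.
Moment sums: Σwᵢ·r·q = 350.
Normal equations: [[444]]·[m]ᵀ = [350]ᵀ.
Hence m = 350 / 444 ≈ 0.788288.

m = 0.788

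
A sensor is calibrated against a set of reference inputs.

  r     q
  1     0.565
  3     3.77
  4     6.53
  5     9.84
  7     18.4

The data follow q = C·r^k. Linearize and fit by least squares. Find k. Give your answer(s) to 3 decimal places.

Taking logs, ln q = k·ln r + ln C, so regress ln q on ln r.
Σln r = 6.0403, Σ(ln r)² = 9.5056, Σln q = 7.8314, Σln r·ln q = 13.4063.
Equations: 9.5056·k + 6.0403·ln C = 13.4063;  6.0403·k + 5·ln C = 7.8314.
Slope k = (n·Σln r·ln q − Σln r·Σln q)/(n·Σ(ln r)² − (Σln r)²) = (5·13.4063 − 6.0403·7.8314)/11.0434 = 1.78640; ln C = (Σln q − k·Σln r)/n = -0.59179.

k = 1.786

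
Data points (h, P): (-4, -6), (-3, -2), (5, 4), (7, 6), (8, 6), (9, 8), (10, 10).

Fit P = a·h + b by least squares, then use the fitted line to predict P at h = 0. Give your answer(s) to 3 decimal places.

P̂ = -0.751

The normal system AᵀA·[a, b]ᵀ = AᵀP is [[344, 32]; [32, 7]]·[a, b]ᵀ = [312, 26]ᵀ.
Eliminating b: 7·(row 1) − 32·(row 2) gives 1384·a = 7·312 − 32·26 = 1352, so a = 169/173.
Then b = (26 − 32·(169/173))/7 = -130/173.
At h = 0: P̂ = (169/173)·(0) + (-130/173)·(1) = -130/173.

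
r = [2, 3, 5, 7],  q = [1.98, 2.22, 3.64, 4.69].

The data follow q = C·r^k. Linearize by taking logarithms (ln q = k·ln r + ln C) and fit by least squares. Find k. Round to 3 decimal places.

k = 0.725

With ln qᵢ as the transformed response and ln rᵢ as the regressor:
AᵀA = [[8.0643, 5.3471]; [5.3471, 4]], rhs = [6.4363, 4.3180]ᵀ  (here Σln r = 5.3471, Σ(ln r)² = 8.0643, Σln q = 4.3180, Σln r·ln q = 6.4363).
Solving (det = 3.6655): k = 0.72465, ln C = 0.11081.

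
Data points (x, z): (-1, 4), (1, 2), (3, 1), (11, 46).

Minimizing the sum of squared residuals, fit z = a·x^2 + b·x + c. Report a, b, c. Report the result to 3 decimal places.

a = 0.520, b = -1.735, c = 2.178

Setting ∂/∂a … = 0 gives: 14724·a + 1358·b + 132·c = 5581;  1358·a + 132·b + 14·c = 507;  132·a + 14·b + 4·c = 53.
Inverting the 3×3 Gram matrix, [a, b, c]ᵀ = [3749/7216, -1565/902, 15715/7216]ᵀ.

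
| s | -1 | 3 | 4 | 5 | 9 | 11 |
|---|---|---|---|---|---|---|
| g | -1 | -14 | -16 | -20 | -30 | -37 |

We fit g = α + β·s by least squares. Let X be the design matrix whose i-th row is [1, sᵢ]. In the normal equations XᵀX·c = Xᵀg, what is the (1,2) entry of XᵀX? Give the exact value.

31

Row 1 ↔ basis 1, column 2 ↔ basis s, so (XᵀX)_{1,2} = Σᵢ s = (1)·(-1) + (1)·(3) + (1)·(4) + (1)·(5) + (1)·(9) + (1)·(11) = 31.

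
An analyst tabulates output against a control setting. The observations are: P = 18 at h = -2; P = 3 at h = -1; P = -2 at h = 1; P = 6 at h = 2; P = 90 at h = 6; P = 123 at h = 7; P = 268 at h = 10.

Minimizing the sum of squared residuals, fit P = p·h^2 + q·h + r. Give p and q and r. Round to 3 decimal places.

From the data, Σh^2·h^2 = 13731, Σh^2·h = 1559, Σh^2 = 195, Σh·h = 195, Σh = 23, Σ1 = 7.
For AᵀP: Σh^2·P = 36164, Σh·P = 4052, ΣP = 506.
Normal equations: [[13731, 1559, 195]; [1559, 195, 23]; [195, 23, 7]]·[p, q, r]ᵀ = [36164, 4052, 506]ᵀ.
Inverting the 3×3 Gram matrix, [p, q, r]ᵀ = [193115/64694, -95258/32347, -77199/64694]ᵀ.

p = 2.985, q = -2.945, r = -1.193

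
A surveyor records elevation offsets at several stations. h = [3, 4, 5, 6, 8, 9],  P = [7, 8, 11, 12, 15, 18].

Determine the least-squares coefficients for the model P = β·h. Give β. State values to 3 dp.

β = 2.000

Forming AᵀA = [[231]] and AᵀP = [462]ᵀ gives AᵀA·[β]ᵀ = AᵀP.
β = 462/231 = 2.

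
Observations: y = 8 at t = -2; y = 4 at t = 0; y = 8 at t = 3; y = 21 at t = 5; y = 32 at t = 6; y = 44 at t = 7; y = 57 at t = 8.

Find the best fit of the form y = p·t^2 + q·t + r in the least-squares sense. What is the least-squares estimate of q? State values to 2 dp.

q = -1.04

AᵀA·[p, q, r]ᵀ = Aᵀy reads: 8515·p + 1215·q + 187·r = 7585;  1215·p + 187·q + 27·r = 1069;  187·p + 27·q + 7·r = 174.
(Σt^2·t^2 = 8515, Σt^2·t = 1215, Σt^2 = 187, Σt·t = 187, Σt = 27, Σ1 = 7, Σt^2·y = 7585, Σt·y = 1069, Σy = 174.)
Inverting the 3×3 Gram matrix, [p, q, r]ᵀ = [11725/11964, -4139/3988, 8015/2991]ᵀ.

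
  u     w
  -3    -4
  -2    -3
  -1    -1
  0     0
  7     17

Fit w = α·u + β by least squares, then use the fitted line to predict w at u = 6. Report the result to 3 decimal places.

ŵ = 14.379

Normal-equation sums: Σu·u = 63, Σu = 1, Σ1 = 5.
For Xᵀw: Σu·w = 138, Σw = 9.
XᵀX·[α, β]ᵀ = Xᵀw becomes [[63, 1]; [1, 5]]·[α, β]ᵀ = [138, 9]ᵀ.
Eliminating β: 5·(row 1) − 1·(row 2) gives 314·α = 5·138 − 1·9 = 681, so α = 681/314.
Then β = (9 − 1·(681/314))/5 = 429/314.
At u = 6: ŵ = (681/314)·(6) + (429/314)·(1) = 4515/314.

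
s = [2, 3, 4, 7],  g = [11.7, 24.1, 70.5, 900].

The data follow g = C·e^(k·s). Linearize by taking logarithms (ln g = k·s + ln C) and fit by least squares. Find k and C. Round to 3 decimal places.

Let Y = ln g. Fitting Y = k·s + ln C by least squares:
AᵀA = [[78.0000, 16.0000]; [16.0000, 4]], rhs = [79.1050, 16.6998]ᵀ  (here Σs = 16.0000, Σ(s)² = 78.0000, Σln g = 16.6998, Σs·ln g = 79.1050).
Slope k = (n·Σs·ln g − Σs·Σln g)/(n·Σ(s)² − (Σs)²) = (4·79.1050 − 16.0000·16.6998)/56.0000 = 0.87899; ln C = (Σln g − k·Σs)/n = 0.65901, so C = exp(0.65901) = 1.93288.

k = 0.879, C = 1.933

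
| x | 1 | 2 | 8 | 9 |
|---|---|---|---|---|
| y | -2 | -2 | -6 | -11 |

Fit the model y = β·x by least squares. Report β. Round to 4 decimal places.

β = -1.0200

Sums needed: Σx·x = 150.
Moment sums: Σx·y = -153.
Normal equations: [[150]]·[β]ᵀ = [-153]ᵀ.
Hence β = -153 / 150 ≈ -1.02.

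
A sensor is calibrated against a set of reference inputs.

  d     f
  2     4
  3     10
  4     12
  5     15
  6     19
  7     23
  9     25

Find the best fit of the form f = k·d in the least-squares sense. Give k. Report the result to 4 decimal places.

Entries of XᵀX: Σd·d = 220.
And Σd·f = 661.
XᵀX·[k]ᵀ = Xᵀf becomes [[220]]·[k]ᵀ = [661]ᵀ.
Hence k = 661 / 220 ≈ 3.00455.

k = 3.0045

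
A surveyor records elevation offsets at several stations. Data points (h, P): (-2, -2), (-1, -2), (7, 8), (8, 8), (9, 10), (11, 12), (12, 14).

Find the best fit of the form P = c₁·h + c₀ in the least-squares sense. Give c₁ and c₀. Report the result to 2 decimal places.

c₁ = 1.14, c₀ = -0.33

Compute the Gram sums: Σh·h = 464, Σh = 44, Σ1 = 7.
Moment sums: Σh·P = 516, ΣP = 48.
Normal equations: [[464, 44]; [44, 7]]·[c₁, c₀]ᵀ = [516, 48]ᵀ.
det = 464·7 − 44² = 1312.
c₁ = (516·7 − 44·48)/1312 = 375/328; c₀ = (464·48 − 44·516)/1312 = -27/82.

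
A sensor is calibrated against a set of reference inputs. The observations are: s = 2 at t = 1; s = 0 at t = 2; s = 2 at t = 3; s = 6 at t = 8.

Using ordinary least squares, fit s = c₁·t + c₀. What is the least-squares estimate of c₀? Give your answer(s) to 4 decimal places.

c₀ = -0.0345

The normal system MᵀM·[c₁, c₀]ᵀ = Mᵀs is [[78, 14]; [14, 4]]·[c₁, c₀]ᵀ = [56, 10]ᵀ.
Eliminating c₀: 4·(row 1) − 14·(row 2) gives 116·c₁ = 4·56 − 14·10 = 84, so c₁ = 21/29.
Then c₀ = (10 − 14·(21/29))/4 = -1/29.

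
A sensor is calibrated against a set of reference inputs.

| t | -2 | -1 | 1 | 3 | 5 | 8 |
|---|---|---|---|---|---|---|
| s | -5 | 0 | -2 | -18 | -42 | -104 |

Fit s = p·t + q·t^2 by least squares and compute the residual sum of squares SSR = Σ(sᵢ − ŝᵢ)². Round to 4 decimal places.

With design matrix A, AᵀA = [[104, 656]; [656, 4820]] and Aᵀs = [-1088, -7890]ᵀ.
det = 104·4820 − 656² = 70944.
p = ((-1088)·4820 − 656·(-7890))/70944 = -2135/2217; q = (104·(-7890) − 656·(-1088))/70944 = -6677/4434.
Residuals: -667/739, 2407/4434, 693/1478, -2303/1478, 2047/4434, 176/2217; SSR = 8816/2217.

SSR = 3.9765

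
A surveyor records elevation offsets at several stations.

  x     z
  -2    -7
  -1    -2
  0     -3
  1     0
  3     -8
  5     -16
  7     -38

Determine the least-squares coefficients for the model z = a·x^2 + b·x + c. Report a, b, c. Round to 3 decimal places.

MᵀM·[a, b, c]ᵀ = Mᵀz reads: 3125·a + 487·b + 89·c = -2364;  487·a + 89·b + 13·c = -354;  89·a + 13·b + 7·c = -74.
(Σx^2·x^2 = 3125, Σx^2·x = 487, Σx^2 = 89, Σx·x = 89, Σx = 13, Σ1 = 7, Σx^2·z = -2364, Σx·z = -354, Σz = -74.)
Row-reducing yields a = -13199/15043, b = 15240/15043, c = -19513/15043.

a = -0.877, b = 1.013, c = -1.297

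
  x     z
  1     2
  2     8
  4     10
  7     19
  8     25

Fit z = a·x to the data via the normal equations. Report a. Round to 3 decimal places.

a = 2.918

The normal equations are: 134·a = 391.
a = 391/134 = 2.91791.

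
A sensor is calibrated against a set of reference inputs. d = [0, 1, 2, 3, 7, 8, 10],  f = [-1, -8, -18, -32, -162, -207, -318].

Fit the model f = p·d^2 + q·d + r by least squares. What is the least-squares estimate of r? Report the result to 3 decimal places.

Entries of AᵀA: Σd^2·d^2 = 16595, Σd^2·d = 1891, Σd^2 = 227, Σd·d = 227, Σd = 31, Σ1 = 7.
And Σd^2·f = -53354, Σd·f = -6110, Σf = -746.
AᵀA·[p, q, r]ᵀ = Aᵀf becomes [[16595, 1891, 227]; [1891, 227, 31]; [227, 31, 7]]·[p, q, r]ᵀ = [-53354, -6110, -746]ᵀ.
Inverting the 3×3 Gram matrix, [p, q, r]ᵀ = [-57184/19209, -36307/19209, -10649/6403]ᵀ.

r = -1.663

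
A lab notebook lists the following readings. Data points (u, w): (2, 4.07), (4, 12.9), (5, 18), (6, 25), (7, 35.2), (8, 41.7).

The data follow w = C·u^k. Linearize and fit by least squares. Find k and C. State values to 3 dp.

k = 1.690, C = 1.241

Linearized form: ln w = k·ln u + ln C. From the 6 transformed points,
Σln u = 9.5060, Σ(ln u)² = 16.3136, Σln w = 17.3617, Σln u·ln w = 29.6242.
Equations: 16.3136·k + 9.5060·ln C = 29.6242;  9.5060·k + 6·ln C = 17.3617.
Solving (det = 7.5177): k = 1.69002, ln C = 0.21606, so C = exp(0.21606) = 1.24118.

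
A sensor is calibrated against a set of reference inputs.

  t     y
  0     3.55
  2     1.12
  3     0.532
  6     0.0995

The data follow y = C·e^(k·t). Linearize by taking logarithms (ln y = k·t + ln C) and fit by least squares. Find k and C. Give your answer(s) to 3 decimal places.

k = -0.599, C = 3.515

Let Y = ln y. Fitting Y = k·t + ln C by least squares:
Σt = 11.0000, Σ(t)² = 49.0000, Σln y = -1.5584, Σt·ln y = -15.5123.
Normal system: [[49.0000, 11.0000]; [11.0000, 4]]·[k, ln C]ᵀ = [-15.5123, -1.5584]ᵀ.
Δ = 49.0000·4 − (11.0000)² = 75.0000; k = (-15.5123·4 − 11.0000·-1.5584)/75.0000 = -0.59875, ln C = (49.0000·-1.5584 − 11.0000·-15.5123)/75.0000 = 1.25696, so C = exp(1.25696) = 3.51471.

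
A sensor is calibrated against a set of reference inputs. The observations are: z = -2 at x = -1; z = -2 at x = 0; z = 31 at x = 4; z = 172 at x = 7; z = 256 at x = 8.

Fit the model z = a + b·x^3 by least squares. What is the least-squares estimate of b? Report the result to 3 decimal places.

b = 0.504

Entries of MᵀM: Σ1 = 5, Σx^3 = 918, Σx^3·x^3 = 383890.
And Σz = 455, Σx^3·z = 192054.
Normal equations: [[5, 918]; [918, 383890]]·[a, b]ᵀ = [455, 192054]ᵀ.
det = 5·383890 − 918² = 1076726.
a = (455·383890 − 918·192054)/1076726 = -817811/538363; b = (5·192054 − 918·455)/1076726 = 271290/538363.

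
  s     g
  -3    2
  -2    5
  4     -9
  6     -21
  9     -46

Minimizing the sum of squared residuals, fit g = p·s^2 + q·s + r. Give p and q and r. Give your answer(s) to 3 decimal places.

Sums needed: Σs^2·s^2 = 8210, Σs^2·s = 974, Σs^2 = 146, Σs·s = 146, Σs = 14, Σ1 = 5.
And Σs^2·g = -4588, Σs·g = -592, Σg = -69.
Normal equations: [[8210, 974, 146]; [974, 146, 14]; [146, 14, 5]]·[p, q, r]ᵀ = [-4588, -592, -69]ᵀ.
Solving the 3×3 system (Gaussian elimination) gives p = -10295/21264, q = -24919/21264, r = 1603/443.

p = -0.484, q = -1.172, r = 3.619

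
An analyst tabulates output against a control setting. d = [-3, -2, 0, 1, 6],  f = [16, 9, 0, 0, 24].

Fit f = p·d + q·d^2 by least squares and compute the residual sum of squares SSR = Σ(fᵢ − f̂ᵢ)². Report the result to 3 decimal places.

SSR = 1.565

Normal-equation sums: Σd·d = 50, Σd·d^2 = 182, Σd^2·d^2 = 1394.
Moment sums: Σd·f = 78, Σd^2·f = 1044.
So XᵀX·[p, q]ᵀ = Xᵀf: [[50, 182]; [182, 1394]]·[p, q]ᵀ = [78, 1044]ᵀ.
Determinant 50·1394 − 182² = 36576.
p = (78·1394 − 182·1044)/36576 = -6773/3048; q = (50·1044 − 182·78)/36576 = 3167/3048.
Residuals: -9/508, 203/508, 0, 601/508, -37/508; SSR = 795/508.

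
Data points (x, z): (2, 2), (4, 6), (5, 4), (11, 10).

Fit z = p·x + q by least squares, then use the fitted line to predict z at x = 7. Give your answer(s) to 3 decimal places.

ẑ = 6.733

The normal equations are: 166·p + 22·q = 158;  22·p + 4·q = 22.
(Σx·x = 166, Σx = 22, Σ1 = 4, Σx·z = 158, Σz = 22.)
Δ = 166·4 − 22² = 180.
p = (158·4 − 22·22)/180 = 37/45; q = (166·22 − 22·158)/180 = 44/45.
At x = 7: ẑ = (37/45)·(7) + (44/45)·(1) = 101/15.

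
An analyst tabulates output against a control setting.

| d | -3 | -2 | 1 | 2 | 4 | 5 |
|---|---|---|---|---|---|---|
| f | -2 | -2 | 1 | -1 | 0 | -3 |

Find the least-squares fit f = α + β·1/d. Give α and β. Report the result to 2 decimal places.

Entries of MᵀM: Σ1 = 6, Σ1/d = 67/60, Σ1/d·1/d = 6169/3600.
Moment sums: Σf = -7, Σ1/d·f = 47/30.
MᵀM·[α, β]ᵀ = Mᵀf becomes [[6, 67/60]; [67/60, 6169/3600]]·[α, β]ᵀ = [-7, 47/30]ᵀ.
Eliminating β: (6169/3600)·(row 1) − (67/60)·(row 2) gives (1301/144)·α = (6169/3600)·(-7) − (67/60)·(47/30) = -49481/3600, so α = -49481/32525.
Then β = ((47/30) − (67/60)·(-49481/32525))/(6169/3600) = 12396/6505.

α = -1.52, β = 1.91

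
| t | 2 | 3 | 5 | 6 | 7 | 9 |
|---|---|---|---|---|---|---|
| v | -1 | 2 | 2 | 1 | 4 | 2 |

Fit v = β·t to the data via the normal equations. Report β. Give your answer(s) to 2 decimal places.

β = 0.32

Forming AᵀA = [[204]] and Aᵀv = [66]ᵀ gives AᵀA·[β]ᵀ = Aᵀv.
β = 66/204 = 0.323529.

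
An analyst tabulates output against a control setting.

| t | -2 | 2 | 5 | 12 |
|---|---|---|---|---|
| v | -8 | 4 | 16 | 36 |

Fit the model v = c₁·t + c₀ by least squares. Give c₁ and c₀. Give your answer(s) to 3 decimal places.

c₁ = 3.169, c₀ = -1.470

The normal system MᵀM·[c₁, c₀]ᵀ = Mᵀv is [[177, 17]; [17, 4]]·[c₁, c₀]ᵀ = [536, 48]ᵀ.
det = 177·4 − 17² = 419.
c₁ = (536·4 − 17·48)/419 = 1328/419; c₀ = (177·48 − 17·536)/419 = -616/419.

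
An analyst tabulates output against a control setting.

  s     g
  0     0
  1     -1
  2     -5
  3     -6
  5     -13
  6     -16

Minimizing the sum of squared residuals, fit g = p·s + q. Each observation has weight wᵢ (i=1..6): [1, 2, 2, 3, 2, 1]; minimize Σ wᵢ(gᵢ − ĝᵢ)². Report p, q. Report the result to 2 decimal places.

p = -2.78, q = 1.29

Normal-equation sums: Σwᵢ·s·s = 123, Σwᵢ·s = 31, Σwᵢ·1 = 11.
Right-hand side: Σwᵢ·s·g = -302, Σwᵢ·g = -72.
XᵀWX·[p, q]ᵀ = XᵀWg becomes [[123, 31]; [31, 11]]·[p, q]ᵀ = [-302, -72]ᵀ.
Eliminating q: 11·(row 1) − 31·(row 2) gives 392·p = 11·(-302) − 31·(-72) = -1090, so p = -545/196.
Then q = ((-72) − 31·(-545/196))/11 = 253/196.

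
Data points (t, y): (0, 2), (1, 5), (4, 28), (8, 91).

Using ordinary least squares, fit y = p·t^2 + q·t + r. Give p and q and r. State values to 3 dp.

p = 1.156, q = 1.875, r = 1.987

From the data, Σt^2·t^2 = 4353, Σt^2·t = 577, Σt^2 = 81, Σt·t = 81, Σt = 13, Σ1 = 4.
For Xᵀy: Σt^2·y = 6277, Σt·y = 845, Σy = 126.
XᵀX·[p, q, r]ᵀ = Xᵀy becomes [[4353, 577, 81]; [577, 81, 13]; [81, 13, 4]]·[p, q, r]ᵀ = [6277, 845, 126]ᵀ.
Solving the 3×3 system (Gaussian elimination) gives p = 1545/1336, q = 12527/6680, r = 3319/1670.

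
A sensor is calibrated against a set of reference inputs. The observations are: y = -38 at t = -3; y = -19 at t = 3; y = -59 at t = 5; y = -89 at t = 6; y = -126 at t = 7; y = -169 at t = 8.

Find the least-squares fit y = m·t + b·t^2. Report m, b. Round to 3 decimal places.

m = 3.403, b = -3.060

Setting ∂/∂m … = 0 gives: 192·m + 1196·b = -3006;  1196·m + 8580·b = -22182.
Δ = 192·8580 − 1196² = 216944.
m = ((-3006)·8580 − 1196·(-22182))/216944 = 507/149; b = (192·(-22182) − 1196·(-3006))/216944 = -11853/3874.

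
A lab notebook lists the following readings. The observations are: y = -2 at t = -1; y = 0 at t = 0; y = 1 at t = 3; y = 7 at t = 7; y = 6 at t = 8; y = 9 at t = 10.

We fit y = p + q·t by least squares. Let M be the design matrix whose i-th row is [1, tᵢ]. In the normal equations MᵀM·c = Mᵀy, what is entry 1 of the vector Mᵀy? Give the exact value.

21

Entry 1 ↔ basis 1, so (Mᵀy)_{1} = Σᵢ yᵢ = (1)·(-2) + (1)·(0) + (1)·(1) + (1)·(7) + (1)·(6) + (1)·(9) = 21.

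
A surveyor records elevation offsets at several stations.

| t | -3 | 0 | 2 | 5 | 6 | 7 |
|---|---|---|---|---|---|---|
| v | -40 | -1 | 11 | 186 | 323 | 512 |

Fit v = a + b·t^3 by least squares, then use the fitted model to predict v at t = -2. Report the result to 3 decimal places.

v̂ = -12.459

Forming XᵀX = [[6, 665]; [665, 180723]] and Xᵀv = [991, 269802]ᵀ gives XᵀX·[a, b]ᵀ = Xᵀv.
Determinant 6·180723 − 665² = 642113.
a = (991·180723 − 665·269802)/642113 = -321837/642113; b = (6·269802 − 665·991)/642113 = 959797/642113.
At t = -2: v̂ = (-321837/642113)·(1) + (959797/642113)·(-8) = -8000213/642113.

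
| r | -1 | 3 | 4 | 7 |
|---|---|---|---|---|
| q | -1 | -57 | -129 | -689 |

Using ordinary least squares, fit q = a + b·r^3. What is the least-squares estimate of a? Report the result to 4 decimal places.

From the data, Σ1 = 4, Σr^3 = 433, Σr^3·r^3 = 122475.
For Xᵀq: Σq = -876, Σr^3·q = -246121.
Determinant 4·122475 − 433² = 302411.
a = ((-876)·122475 − 433·(-246121))/302411 = -717707/302411; b = (4·(-246121) − 433·(-876))/302411 = -605176/302411.

a = -2.3733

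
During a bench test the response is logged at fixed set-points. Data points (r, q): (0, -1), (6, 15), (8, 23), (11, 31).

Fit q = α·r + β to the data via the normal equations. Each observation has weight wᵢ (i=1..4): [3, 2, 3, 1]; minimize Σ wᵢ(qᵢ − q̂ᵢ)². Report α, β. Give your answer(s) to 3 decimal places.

α = 2.936, β = -1.223

Sums needed: Σwᵢ·r·r = 385, Σwᵢ·r = 47, Σwᵢ·1 = 9.
For MᵀWq: Σwᵢ·r·q = 1073, Σwᵢ·q = 127.
Eliminating β: 9·(row 1) − 47·(row 2) gives 1256·α = 9·1073 − 47·127 = 3688, so α = 461/157.
Then β = (127 − 47·(461/157))/9 = -192/157.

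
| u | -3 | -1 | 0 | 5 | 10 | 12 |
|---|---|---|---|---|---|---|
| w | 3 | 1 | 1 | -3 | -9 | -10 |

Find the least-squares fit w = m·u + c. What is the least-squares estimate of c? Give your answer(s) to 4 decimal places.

With design matrix A, AᵀA = [[279, 23]; [23, 6]] and Aᵀw = [-235, -17]ᵀ.
Determinant 279·6 − 23² = 1145.
m = ((-235)·6 − 23·(-17))/1145 = -1019/1145; c = (279·(-17) − 23·(-235))/1145 = 662/1145.

c = 0.5782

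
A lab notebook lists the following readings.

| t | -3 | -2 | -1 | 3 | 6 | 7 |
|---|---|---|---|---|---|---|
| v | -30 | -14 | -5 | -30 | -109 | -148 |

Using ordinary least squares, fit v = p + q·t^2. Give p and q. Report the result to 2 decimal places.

p = -2.62, q = -2.97

MᵀM·[p, q]ᵀ = Mᵀv reads: 6·p + 108·q = -336;  108·p + 3876·q = -11777.
(Σ1 = 6, Σt^2 = 108, Σt^2·t^2 = 3876, Σv = -336, Σt^2·v = -11777.)
det = 6·3876 − 108² = 11592.
p = ((-336)·3876 − 108·(-11777))/11592 = -845/322; q = (6·(-11777) − 108·(-336))/11592 = -5729/1932.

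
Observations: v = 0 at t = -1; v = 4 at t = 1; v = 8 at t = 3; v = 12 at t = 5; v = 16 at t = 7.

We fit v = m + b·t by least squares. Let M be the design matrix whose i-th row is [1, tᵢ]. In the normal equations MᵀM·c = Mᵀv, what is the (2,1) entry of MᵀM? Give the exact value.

15

Row 2 ↔ basis t, column 1 ↔ basis 1, so (MᵀM)_{2,1} = Σᵢ t = (-1)·(1) + (1)·(1) + (3)·(1) + (5)·(1) + (7)·(1) = 15.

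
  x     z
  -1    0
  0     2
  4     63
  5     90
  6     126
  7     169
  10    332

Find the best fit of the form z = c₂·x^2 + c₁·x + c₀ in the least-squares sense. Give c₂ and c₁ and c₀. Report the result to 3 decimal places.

c₂ = 3.007, c₁ = 2.979, c₀ = 0.998

Sums needed: Σx^2·x^2 = 14579, Σx^2·x = 1747, Σx^2 = 227, Σx·x = 227, Σx = 31, Σ1 = 7.
Moment sums: Σx^2·z = 49275, Σx·z = 5961, Σz = 782.
AᵀA·[c₂, c₁, c₀]ᵀ = Aᵀz becomes [[14579, 1747, 227]; [1747, 227, 31]; [227, 31, 7]]·[c₂, c₁, c₀]ᵀ = [49275, 5961, 782]ᵀ.
Solving the 3×3 system (Gaussian elimination) gives c₂ = 170857/56812, c₁ = 169217/56812, c₀ = 28337/28406.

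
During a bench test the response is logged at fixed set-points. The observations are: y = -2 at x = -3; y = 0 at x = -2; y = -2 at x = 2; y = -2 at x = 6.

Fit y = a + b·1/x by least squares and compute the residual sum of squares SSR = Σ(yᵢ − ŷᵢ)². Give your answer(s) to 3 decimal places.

SSR = 1.670

The normal equations are: 4·a + (-1/6)·b = -6;  (-1/6)·a + (23/36)·b = -2/3.
Determinant 4·(23/36) − (-1/6)² = 91/36.
a = ((-6)·(23/36) − (-1/6)·(-2/3))/(91/36) = -142/91; b = (4·(-2/3) − (-1/6)·(-6))/(91/36) = -132/91.
Residuals: -12/13, 76/91, 2/7, -18/91; SSR = 152/91.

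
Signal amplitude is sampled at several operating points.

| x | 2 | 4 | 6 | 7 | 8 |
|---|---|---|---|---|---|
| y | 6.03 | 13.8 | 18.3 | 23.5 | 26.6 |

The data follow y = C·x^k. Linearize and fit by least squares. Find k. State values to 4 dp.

k = 1.0517

Taking logs, ln y = k·ln x + ln C, so regress ln y on ln x.
AᵀA = [[13.7233, 7.8966]; [7.8966, 5]], rhs = [23.0581, 13.7662]ᵀ  (here Σln x = 7.8966, Σ(ln x)² = 13.7233, Σln y = 13.7662, Σln x·ln y = 23.0581).
Slope k = (n·Σln x·ln y − Σln x·Σln y)/(n·Σ(ln x)² − (Σln x)²) = (5·23.0581 − 7.8966·13.7662)/6.2610 = 1.05174; ln C = (Σln y − k·Σln x)/n = 1.09222.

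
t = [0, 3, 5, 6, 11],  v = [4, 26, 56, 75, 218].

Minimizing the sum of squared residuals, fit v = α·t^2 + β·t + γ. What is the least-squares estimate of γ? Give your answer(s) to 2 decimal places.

Forming MᵀM = [[16643, 1699, 191]; [1699, 191, 25]; [191, 25, 5]] and Mᵀv = [30712, 3206, 379]ᵀ gives MᵀM·[α, β, γ]ᵀ = Mᵀv.
Solving the 3×3 system (Gaussian elimination) gives α = 26687/17598, β = 48725/17598, γ = 11810/2933.

γ = 4.03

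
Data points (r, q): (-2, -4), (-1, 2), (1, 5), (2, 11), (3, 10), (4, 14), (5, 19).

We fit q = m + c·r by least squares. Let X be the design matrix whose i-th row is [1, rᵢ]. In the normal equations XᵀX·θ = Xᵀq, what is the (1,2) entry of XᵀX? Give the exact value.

Row 1 ↔ basis 1, column 2 ↔ basis r, so (XᵀX)_{1,2} = Σᵢ r = (1)·(-2) + (1)·(-1) + (1)·(1) + (1)·(2) + (1)·(3) + (1)·(4) + (1)·(5) = 12.

12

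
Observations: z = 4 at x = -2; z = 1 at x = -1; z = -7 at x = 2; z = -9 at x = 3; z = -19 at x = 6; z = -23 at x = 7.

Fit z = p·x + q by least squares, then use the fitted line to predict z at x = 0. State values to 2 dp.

Entries of AᵀA: Σx·x = 103, Σx = 15, Σ1 = 6.
Right-hand side: Σx·z = -325, Σz = -53.
Determinant 103·6 − 15² = 393.
p = ((-325)·6 − 15·(-53))/393 = -385/131; q = (103·(-53) − 15·(-325))/393 = -584/393.
At x = 0: ẑ = (-385/131)·(0) + (-584/393)·(1) = -584/393.

ẑ = -1.49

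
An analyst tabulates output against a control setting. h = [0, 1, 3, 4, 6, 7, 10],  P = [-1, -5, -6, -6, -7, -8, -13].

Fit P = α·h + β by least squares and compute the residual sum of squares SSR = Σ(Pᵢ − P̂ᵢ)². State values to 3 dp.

SSR = 8.777

From the data, Σh·h = 211, Σh = 31, Σ1 = 7.
Moment sums: Σh·P = -275, ΣP = -46.
AᵀA·[α, β]ᵀ = AᵀP becomes [[211, 31]; [31, 7]]·[α, β]ᵀ = [-275, -46]ᵀ.
Eliminating β: 7·(row 1) − 31·(row 2) gives 516·α = 7·(-275) − 31·(-46) = -499, so α = -499/516.
Then β = ((-46) − 31·(-499/516))/7 = -1181/516.
Residuals: 665/516, -75/43, -209/258, 27/172, 563/516, 91/86, -179/172; SSR = 4529/516.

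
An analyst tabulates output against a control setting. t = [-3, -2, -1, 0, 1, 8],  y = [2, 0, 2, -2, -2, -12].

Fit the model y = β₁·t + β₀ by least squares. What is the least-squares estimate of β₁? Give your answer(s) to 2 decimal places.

β₁ = -1.29

From the data, Σt·t = 79, Σt = 3, Σ1 = 6.
Right-hand side: Σt·y = -106, Σy = -12.
Eliminating β₀: 6·(row 1) − 3·(row 2) gives 465·β₁ = 6·(-106) − 3·(-12) = -600, so β₁ = -40/31.
Then β₀ = ((-12) − 3·(-40/31))/6 = -42/31.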